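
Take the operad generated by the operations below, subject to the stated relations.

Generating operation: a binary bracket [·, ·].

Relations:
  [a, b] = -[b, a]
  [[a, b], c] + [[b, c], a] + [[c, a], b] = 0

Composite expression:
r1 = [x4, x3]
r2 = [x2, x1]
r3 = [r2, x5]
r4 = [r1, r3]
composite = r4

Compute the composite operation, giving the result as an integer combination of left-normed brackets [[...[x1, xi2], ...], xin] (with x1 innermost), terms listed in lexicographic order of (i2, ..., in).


-[[[[x1, x2], x5], x3], x4] + [[[[x1, x2], x5], x4], x3]

Expand each bracket as ab - ba; the x1-initial words give the coefficients.
Composite bracket: [[x4, x3], [[x2, x1], x5]]
Expanding via [a, b] = ab - ba: 16 signed words (2^4 = 16).
Only words starting with x1 matter:
  the word x1x2x5x3x4 carries sign -1 and contributes -[[[[x1, x2], x5], x3], x4]
  the word x1x2x5x4x3 carries sign +1 and contributes +[[[[x1, x2], x5], x4], x3]


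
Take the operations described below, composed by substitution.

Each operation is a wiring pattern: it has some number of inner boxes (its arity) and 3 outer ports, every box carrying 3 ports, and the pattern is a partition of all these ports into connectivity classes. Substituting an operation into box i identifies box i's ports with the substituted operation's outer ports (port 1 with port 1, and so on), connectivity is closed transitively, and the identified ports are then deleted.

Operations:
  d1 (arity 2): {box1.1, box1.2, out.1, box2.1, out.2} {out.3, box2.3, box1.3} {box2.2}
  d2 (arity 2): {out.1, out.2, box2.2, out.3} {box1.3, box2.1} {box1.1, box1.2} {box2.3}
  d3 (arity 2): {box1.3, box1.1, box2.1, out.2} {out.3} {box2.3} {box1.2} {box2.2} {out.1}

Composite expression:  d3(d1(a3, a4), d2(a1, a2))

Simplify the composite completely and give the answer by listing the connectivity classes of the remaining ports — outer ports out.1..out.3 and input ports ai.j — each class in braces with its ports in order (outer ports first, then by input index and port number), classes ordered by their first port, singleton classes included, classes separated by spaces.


After gluing at d3, chains via deleted ports link the a-ports.
the subtree at d1 composes to {out.1, out.2, a3.1, a3.2, a4.1} {out.3, a3.3, a4.3} {a4.2} on (a3, a4); out.j = own outer ports
the subtree at d2 composes to {out.1, out.2, out.3, a2.2} {a1.1, a1.2} {a1.3, a2.1} {a2.3} on (a1, a2); out.j = own outer ports
the subtree at d3 composes to {out.1} {out.2, a2.2, a3.1, a3.2, a3.3, a4.1, a4.3} {out.3} {a1.1, a1.2} {a1.3, a2.1} {a2.3} {a4.2} on (a3, a4, a1, a2); out.j = own outer ports

{out.1} {out.2, a2.2, a3.1, a3.2, a3.3, a4.1, a4.3} {out.3} {a1.1, a1.2} {a1.3, a2.1} {a2.3} {a4.2}


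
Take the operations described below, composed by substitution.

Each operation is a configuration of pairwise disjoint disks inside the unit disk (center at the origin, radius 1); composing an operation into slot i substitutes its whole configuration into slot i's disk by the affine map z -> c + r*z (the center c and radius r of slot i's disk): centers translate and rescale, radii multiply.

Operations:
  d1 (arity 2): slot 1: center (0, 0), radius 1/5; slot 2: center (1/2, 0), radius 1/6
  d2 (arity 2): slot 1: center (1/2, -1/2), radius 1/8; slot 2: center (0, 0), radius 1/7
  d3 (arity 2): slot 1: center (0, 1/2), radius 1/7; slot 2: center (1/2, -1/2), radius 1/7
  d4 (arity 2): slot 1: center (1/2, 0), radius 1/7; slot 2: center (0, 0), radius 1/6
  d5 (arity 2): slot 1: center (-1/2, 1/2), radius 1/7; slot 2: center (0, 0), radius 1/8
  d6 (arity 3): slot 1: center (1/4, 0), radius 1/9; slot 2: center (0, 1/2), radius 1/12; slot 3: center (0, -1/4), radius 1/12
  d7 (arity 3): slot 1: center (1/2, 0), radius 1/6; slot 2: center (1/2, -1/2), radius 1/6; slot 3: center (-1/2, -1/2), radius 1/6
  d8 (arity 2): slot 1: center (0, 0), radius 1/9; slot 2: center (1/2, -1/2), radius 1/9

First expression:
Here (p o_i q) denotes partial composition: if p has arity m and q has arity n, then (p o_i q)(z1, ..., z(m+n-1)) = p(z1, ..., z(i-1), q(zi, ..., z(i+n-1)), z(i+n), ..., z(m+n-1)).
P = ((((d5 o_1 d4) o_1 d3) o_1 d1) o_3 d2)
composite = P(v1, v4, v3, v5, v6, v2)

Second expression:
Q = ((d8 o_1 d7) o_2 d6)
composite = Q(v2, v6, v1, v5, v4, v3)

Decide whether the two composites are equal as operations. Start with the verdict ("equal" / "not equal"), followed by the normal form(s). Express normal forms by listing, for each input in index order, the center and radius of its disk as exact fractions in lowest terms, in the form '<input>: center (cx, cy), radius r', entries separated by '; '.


not equal; first: v1: center (-3/7, 25/49), radius 1/1715; v2: center (0, 0), radius 1/8; v3: center (-143/343, 335/686), radius 1/2744; v4: center (-293/686, 25/49), radius 1/2058; v5: center (-41/98, 24/49), radius 1/2401; v6: center (-1/2, 1/2), radius 1/42; second: v1: center (1/18, -5/108), radius 1/648; v2: center (1/18, 0), radius 1/54; v3: center (1/2, -1/2), radius 1/9; v4: center (-1/18, -1/18), radius 1/54; v5: center (1/18, -13/216), radius 1/648; v6: center (13/216, -1/18), radius 1/486

Reducing the first expression gives v1: center (-3/7, 25/49), radius 1/1715; v2: center (0, 0), radius 1/8; v3: center (-143/343, 335/686), radius 1/2744; v4: center (-293/686, 25/49), radius 1/2058; v5: center (-41/98, 24/49), radius 1/2401; v6: center (-1/2, 1/2), radius 1/42
Reducing the second expression gives v1: center (1/18, -5/108), radius 1/648; v2: center (1/18, 0), radius 1/54; v3: center (1/2, -1/2), radius 1/9; v4: center (-1/18, -1/18), radius 1/54; v5: center (1/18, -13/216), radius 1/648; v6: center (13/216, -1/18), radius 1/486
The forms do not match — not equal.


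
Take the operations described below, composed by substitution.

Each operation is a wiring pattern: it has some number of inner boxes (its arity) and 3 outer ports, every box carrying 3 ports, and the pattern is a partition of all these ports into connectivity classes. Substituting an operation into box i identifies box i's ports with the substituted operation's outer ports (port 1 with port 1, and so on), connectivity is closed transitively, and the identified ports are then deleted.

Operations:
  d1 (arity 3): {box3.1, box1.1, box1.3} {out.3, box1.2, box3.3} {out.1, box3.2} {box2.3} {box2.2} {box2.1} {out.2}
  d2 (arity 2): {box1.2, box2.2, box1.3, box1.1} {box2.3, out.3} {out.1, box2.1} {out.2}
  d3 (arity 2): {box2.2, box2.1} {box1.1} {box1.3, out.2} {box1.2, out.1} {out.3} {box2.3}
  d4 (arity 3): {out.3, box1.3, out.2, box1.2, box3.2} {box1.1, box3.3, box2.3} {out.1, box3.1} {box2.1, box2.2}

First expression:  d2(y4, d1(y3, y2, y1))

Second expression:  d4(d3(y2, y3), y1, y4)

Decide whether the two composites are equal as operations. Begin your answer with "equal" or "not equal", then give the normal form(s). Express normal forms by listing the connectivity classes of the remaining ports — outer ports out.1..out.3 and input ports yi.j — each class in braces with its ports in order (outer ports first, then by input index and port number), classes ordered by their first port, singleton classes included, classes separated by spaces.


not equal; the first gives {out.1, y1.2} {out.2} {out.3, y1.3, y3.2} {y1.1, y3.1, y3.3} {y2.1} {y2.2} {y2.3} {y4.1, y4.2, y4.3} and the second {out.1, y4.1} {out.2, out.3, y2.3, y4.2} {y1.1, y1.2} {y1.3, y2.2, y4.3} {y2.1} {y3.1, y3.2} {y3.3}


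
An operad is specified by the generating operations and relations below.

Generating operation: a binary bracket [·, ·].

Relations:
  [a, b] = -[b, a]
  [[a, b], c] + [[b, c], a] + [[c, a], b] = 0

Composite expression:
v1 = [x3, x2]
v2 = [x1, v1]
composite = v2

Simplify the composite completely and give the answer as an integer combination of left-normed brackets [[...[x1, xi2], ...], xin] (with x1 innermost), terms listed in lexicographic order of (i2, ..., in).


-[[x1, x2], x3] + [[x1, x3], x2]

Antisymmetry and Jacobi reduce to x1-anchored left-normed brackets.
Composite bracket: [x1, [x3, x2]]
The bracket unfolds into 4 signed words via [a, b] = ab - ba (2^2 = 4).
Keep just the words that open with x1:
  from x1x2x3, sign -1: term -[[x1, x2], x3]
  from x1x3x2, sign +1: term +[[x1, x3], x2]


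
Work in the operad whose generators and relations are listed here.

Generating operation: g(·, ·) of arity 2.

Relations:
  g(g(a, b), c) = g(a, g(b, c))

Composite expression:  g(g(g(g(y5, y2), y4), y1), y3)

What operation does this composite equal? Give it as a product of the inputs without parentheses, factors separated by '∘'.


y5 ∘ y2 ∘ y4 ∘ y1 ∘ y3

Key point: g is associative — brackets drop, the y-order remains.
g(y5, y2) collapses to y5 ∘ y2
g(g(y5, y2), y4) collapses to y5 ∘ y2 ∘ y4
g(g(g(y5, y2), y4), y1) collapses to y5 ∘ y2 ∘ y4 ∘ y1
g(g(g(g(y5, y2), y4), y1), y3) collapses to y5 ∘ y2 ∘ y4 ∘ y1 ∘ y3


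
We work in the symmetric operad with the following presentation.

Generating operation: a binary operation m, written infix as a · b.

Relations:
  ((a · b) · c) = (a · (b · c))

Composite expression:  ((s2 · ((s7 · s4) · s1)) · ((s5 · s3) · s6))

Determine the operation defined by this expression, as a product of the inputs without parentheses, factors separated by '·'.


s2 · s7 · s4 · s1 · s5 · s3 · s6

Under associativity of m, the answer is the s's in reading order.
(s7 · s4) collapses to s7 · s4
((s7 · s4) · s1) collapses to s7 · s4 · s1
(s2 · ((s7 · s4) · s1)) collapses to s2 · s7 · s4 · s1
(s5 · s3) collapses to s5 · s3
((s5 · s3) · s6) collapses to s5 · s3 · s6
((s2 · ((s7 · s4) · s1)) · ((s5 · s3) · s6)) collapses to s2 · s7 · s4 · s1 · s5 · s3 · s6


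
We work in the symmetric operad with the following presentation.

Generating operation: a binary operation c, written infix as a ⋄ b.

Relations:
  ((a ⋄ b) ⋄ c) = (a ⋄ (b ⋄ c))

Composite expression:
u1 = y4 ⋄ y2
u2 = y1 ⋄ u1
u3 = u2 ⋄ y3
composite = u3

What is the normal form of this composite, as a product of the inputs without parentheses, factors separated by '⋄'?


Every regrouping of c is equal, so read the y-inputs in written order.
(y4 ⋄ y2) flattens to y4 ⋄ y2
(y1 ⋄ (y4 ⋄ y2)) flattens to y1 ⋄ y4 ⋄ y2
((y1 ⋄ (y4 ⋄ y2)) ⋄ y3) flattens to y1 ⋄ y4 ⋄ y2 ⋄ y3

y1 ⋄ y4 ⋄ y2 ⋄ y3


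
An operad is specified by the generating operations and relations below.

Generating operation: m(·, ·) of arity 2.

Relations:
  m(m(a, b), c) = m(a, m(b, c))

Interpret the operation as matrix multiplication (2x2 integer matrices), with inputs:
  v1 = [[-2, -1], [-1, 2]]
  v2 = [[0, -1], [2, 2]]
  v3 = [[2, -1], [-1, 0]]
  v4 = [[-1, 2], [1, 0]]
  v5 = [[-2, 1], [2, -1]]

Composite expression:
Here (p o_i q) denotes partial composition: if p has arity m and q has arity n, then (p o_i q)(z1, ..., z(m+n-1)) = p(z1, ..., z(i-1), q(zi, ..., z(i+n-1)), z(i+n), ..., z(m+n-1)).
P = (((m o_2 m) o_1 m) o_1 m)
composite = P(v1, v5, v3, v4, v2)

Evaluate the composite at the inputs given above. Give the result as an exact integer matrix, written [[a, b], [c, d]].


[[20, 27], [60, 81]]

m(v1, v5) = [[2, -1], [6, -3]]
m(m(v1, v5), v3) = [[5, -2], [15, -6]]
m(v4, v2) = [[4, 5], [0, -1]]
m(m(m(v1, v5), v3), m(v4, v2)) = [[20, 27], [60, 81]]


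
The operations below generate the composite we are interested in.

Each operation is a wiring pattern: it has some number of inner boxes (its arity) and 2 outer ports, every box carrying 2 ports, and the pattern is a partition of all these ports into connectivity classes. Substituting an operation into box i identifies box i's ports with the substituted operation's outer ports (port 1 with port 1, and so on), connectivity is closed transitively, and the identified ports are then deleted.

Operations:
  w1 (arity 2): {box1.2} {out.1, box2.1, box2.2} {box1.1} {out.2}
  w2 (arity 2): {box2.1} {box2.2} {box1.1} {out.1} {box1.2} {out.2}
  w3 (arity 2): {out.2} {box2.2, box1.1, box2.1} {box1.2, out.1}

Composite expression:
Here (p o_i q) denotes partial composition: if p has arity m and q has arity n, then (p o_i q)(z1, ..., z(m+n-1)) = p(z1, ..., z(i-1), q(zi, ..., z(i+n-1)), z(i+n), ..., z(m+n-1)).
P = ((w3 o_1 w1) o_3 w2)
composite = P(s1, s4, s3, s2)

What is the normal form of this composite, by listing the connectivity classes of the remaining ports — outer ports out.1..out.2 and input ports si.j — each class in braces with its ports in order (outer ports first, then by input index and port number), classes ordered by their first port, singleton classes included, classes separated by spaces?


{out.1} {out.2} {s1.1} {s1.2} {s2.1} {s2.2} {s3.1} {s3.2} {s4.1, s4.2}

After gluing at w3, chains via deleted ports link the s-ports.
w1 over (s1, s4) gives {out.1, s4.1, s4.2} {out.2} {s1.1} {s1.2}, out.j being that stage's outer ports
w2 over (s3, s2) gives {out.1} {out.2} {s2.1} {s2.2} {s3.1} {s3.2}, out.j being that stage's outer ports
w3 over (s1, s4, s3, s2) gives {out.1} {out.2} {s1.1} {s1.2} {s2.1} {s2.2} {s3.1} {s3.2} {s4.1, s4.2}, out.j being that stage's outer ports


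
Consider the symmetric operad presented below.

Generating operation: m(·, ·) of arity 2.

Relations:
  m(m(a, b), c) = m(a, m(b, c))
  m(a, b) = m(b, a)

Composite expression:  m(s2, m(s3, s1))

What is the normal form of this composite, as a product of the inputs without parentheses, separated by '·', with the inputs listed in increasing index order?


s1 · s2 · s3

Shape and order are irrelevant to m; the s-input set decides.
m(s3, s1) reduces to s3 · s1
m(s2, m(s3, s1)) reduces to s2 · s3 · s1
putting the inputs in ascending order: s1 · s2 · s3


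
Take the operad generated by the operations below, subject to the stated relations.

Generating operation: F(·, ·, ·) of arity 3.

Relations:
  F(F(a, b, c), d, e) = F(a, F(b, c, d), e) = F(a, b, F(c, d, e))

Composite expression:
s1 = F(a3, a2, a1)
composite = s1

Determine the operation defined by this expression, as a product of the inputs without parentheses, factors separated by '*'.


All parenthesizations of F agree; list the a-inputs left to right.
F(a3, a2, a1) reduces to a3 * a2 * a1

a3 * a2 * a1


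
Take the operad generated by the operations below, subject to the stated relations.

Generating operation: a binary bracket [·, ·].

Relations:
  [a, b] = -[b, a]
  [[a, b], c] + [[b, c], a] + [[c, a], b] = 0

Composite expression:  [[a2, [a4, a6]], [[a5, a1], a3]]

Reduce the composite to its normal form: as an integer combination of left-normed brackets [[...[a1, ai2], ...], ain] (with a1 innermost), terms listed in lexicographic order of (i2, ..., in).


[[[[[a1, a5], a3], a2], a4], a6] - [[[[[a1, a5], a3], a2], a6], a4] - [[[[[a1, a5], a3], a4], a6], a2] + [[[[[a1, a5], a3], a6], a4], a2]

Antisymmetry and Jacobi reduce to a1-anchored left-normed brackets.
Composite bracket: [[a2, [a4, a6]], [[a5, a1], a3]]
Each bracket splits as ab - ba, giving 32 signed words (2^5 = 32).
Only words starting with a1 matter:
  from a1a5a3a2a4a6, sign +1: term +[[[[[a1, a5], a3], a2], a4], a6]
  from a1a5a3a2a6a4, sign -1: term -[[[[[a1, a5], a3], a2], a6], a4]
  from a1a5a3a4a6a2, sign -1: term -[[[[[a1, a5], a3], a4], a6], a2]
  from a1a5a3a6a4a2, sign +1: term +[[[[[a1, a5], a3], a6], a4], a2]


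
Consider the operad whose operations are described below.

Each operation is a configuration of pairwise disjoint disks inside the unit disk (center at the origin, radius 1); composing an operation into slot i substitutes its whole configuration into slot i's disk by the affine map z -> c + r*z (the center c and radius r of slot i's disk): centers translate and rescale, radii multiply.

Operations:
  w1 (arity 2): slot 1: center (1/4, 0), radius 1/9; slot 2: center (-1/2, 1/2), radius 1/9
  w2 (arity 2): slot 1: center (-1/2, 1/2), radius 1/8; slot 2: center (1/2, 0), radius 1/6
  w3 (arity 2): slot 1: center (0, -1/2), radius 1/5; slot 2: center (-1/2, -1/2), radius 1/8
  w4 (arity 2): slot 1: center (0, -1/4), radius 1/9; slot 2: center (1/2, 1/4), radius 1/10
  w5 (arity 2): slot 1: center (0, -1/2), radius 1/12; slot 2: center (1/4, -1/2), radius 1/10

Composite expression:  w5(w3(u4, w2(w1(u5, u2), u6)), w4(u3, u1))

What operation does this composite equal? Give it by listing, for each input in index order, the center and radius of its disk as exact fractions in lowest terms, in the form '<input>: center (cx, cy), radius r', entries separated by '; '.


u1: center (3/10, -19/40), radius 1/100; u2: center (-73/1536, -823/1536), radius 1/6912; u3: center (1/4, -21/40), radius 1/90; u4: center (0, -13/24), radius 1/60; u5: center (-143/3072, -103/192), radius 1/6912; u6: center (-7/192, -13/24), radius 1/576

Follow each u-input down from w5: c' goes to c + r*c', radius to r*r'.
u4 passes through 2 substitutions, ending at center (0, -13/24), radius 1/60
u5 passes through 4 substitutions, ending at center (-143/3072, -103/192), radius 1/6912
u2 passes through 4 substitutions, ending at center (-73/1536, -823/1536), radius 1/6912
u6 passes through 3 substitutions, ending at center (-7/192, -13/24), radius 1/576
u3 passes through 2 substitutions, ending at center (1/4, -21/40), radius 1/90
u1 passes through 2 substitutions, ending at center (3/10, -19/40), radius 1/100


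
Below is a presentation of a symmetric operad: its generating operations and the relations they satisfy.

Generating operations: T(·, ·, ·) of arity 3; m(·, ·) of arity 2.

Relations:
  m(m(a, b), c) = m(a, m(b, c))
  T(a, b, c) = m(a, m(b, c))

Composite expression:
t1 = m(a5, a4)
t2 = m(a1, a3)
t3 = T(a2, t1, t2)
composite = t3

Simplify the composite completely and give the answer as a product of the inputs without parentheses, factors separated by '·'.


a2 · a5 · a4 · a1 · a3


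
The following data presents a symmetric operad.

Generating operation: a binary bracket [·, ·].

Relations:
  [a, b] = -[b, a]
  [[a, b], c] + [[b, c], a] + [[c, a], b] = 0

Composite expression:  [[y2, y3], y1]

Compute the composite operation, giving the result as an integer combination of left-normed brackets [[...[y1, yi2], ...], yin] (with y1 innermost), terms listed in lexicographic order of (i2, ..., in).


-[[y1, y2], y3] + [[y1, y3], y2]


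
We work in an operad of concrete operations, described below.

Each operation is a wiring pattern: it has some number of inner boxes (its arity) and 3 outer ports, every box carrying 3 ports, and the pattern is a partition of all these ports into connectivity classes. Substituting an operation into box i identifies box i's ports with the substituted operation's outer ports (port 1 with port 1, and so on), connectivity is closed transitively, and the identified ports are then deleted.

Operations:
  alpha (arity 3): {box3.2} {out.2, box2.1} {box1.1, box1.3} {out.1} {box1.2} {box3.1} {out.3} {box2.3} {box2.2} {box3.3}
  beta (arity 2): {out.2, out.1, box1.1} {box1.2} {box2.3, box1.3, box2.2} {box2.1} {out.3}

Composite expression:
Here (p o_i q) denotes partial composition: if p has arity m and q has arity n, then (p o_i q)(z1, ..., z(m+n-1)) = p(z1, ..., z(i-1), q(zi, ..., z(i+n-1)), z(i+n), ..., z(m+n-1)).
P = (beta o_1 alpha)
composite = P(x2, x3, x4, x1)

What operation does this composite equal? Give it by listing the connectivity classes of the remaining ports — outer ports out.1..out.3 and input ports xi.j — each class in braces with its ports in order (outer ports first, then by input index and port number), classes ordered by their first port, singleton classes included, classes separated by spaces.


{out.1, out.2} {out.3} {x1.1} {x1.2, x1.3} {x2.1, x2.3} {x2.2} {x3.1} {x3.2} {x3.3} {x4.1} {x4.2} {x4.3}

Connectivity passes through glued beta-boundaries; trace each wire chain.
stage alpha: inputs (x2, x3, x4), connectivity {out.1} {out.2, x3.1} {out.3} {x2.1, x2.3} {x2.2} {x3.2} {x3.3} {x4.1} {x4.2} {x4.3}, out.j its boundary
stage beta: inputs (x2, x3, x4, x1), connectivity {out.1, out.2} {out.3} {x1.1} {x1.2, x1.3} {x2.1, x2.3} {x2.2} {x3.1} {x3.2} {x3.3} {x4.1} {x4.2} {x4.3}, out.j its boundary


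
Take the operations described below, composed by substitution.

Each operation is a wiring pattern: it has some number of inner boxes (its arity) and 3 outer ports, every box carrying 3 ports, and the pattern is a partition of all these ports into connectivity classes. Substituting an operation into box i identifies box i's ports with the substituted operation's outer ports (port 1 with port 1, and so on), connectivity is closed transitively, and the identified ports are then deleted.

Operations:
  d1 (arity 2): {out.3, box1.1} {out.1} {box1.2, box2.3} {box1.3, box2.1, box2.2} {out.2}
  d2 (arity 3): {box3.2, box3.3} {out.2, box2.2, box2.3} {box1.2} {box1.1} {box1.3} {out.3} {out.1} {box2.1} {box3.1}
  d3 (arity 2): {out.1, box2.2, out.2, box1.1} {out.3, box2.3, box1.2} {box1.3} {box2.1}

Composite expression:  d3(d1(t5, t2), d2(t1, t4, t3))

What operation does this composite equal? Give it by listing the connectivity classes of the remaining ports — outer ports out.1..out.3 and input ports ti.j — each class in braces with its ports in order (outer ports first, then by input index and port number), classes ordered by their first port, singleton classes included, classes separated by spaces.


{out.1, out.2, t4.2, t4.3} {out.3} {t1.1} {t1.2} {t1.3} {t2.1, t2.2, t5.3} {t2.3, t5.2} {t3.1} {t3.2, t3.3} {t4.1} {t5.1}


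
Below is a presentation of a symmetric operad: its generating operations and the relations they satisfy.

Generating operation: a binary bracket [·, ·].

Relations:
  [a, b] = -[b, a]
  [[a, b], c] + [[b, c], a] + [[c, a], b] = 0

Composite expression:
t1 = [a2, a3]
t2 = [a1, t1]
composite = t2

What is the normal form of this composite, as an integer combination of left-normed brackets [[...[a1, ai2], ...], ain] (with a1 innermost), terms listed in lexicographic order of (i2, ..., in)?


Skip Jacobi rewriting: expand, keep a1-initial words, read off terms.
Composite bracket: [a1, [a2, a3]]
Under [a, b] = ab - ba we get 4 signed associative words (2^2 = 4).
The a1-initial words carry the normal form:
  word a1a2a3 has sign +1, contributing +[[a1, a2], a3]
  word a1a3a2 has sign -1, contributing -[[a1, a3], a2]

[[a1, a2], a3] - [[a1, a3], a2]


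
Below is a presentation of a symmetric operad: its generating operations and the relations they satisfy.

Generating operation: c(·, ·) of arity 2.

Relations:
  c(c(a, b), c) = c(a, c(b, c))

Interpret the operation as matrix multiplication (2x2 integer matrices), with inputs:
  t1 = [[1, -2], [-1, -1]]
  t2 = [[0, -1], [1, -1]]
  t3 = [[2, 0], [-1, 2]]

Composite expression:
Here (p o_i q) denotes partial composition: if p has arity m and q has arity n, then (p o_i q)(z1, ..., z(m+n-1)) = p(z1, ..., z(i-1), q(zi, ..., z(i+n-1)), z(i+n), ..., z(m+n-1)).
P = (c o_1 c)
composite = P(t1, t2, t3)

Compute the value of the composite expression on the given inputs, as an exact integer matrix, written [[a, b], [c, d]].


c(t1, t2) = [[-2, 1], [-1, 2]]
c(c(t1, t2), t3) = [[-5, 2], [-4, 4]]

[[-5, 2], [-4, 4]]


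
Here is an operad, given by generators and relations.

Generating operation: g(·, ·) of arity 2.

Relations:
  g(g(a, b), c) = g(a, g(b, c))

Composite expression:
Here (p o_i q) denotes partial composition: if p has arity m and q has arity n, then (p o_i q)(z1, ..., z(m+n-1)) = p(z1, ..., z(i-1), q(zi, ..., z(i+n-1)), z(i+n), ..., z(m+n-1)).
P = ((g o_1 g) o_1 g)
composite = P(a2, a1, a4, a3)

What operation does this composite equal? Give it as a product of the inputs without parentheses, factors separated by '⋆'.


a2 ⋆ a1 ⋆ a4 ⋆ a3


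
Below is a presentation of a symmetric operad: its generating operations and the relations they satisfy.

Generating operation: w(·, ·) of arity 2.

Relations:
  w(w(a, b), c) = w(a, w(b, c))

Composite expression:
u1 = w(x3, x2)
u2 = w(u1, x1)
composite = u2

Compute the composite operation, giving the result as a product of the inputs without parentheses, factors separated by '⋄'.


Associativity of w dissolves the nesting; only the x-input order survives.
w(x3, x2) linearizes to x3 ⋄ x2
w(w(x3, x2), x1) linearizes to x3 ⋄ x2 ⋄ x1

x3 ⋄ x2 ⋄ x1


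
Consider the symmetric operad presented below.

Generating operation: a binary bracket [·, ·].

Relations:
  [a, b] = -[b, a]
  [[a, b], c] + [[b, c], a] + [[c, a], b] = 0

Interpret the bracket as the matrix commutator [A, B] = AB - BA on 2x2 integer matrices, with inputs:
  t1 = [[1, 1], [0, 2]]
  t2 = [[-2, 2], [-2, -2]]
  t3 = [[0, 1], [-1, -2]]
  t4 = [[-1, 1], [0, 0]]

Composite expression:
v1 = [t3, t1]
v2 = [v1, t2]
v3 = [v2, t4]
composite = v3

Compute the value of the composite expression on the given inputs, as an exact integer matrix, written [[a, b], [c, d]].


[t3, t1] = [[1, 3], [1, -1]]
[[t3, t1], t2] = [[-8, 4], [4, 8]]
[[[t3, t1], t2], t4] = [[-4, -12], [-4, 4]]

[[-4, -12], [-4, 4]]


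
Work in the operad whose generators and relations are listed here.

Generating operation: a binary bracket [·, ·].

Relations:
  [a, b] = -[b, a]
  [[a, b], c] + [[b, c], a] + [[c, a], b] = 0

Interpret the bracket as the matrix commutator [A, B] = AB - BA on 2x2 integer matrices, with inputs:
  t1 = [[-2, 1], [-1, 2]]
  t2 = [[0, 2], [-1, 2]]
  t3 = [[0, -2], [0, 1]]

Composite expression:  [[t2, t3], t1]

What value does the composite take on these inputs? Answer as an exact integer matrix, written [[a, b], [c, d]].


[t2, t3] = [[-2, 6], [1, 2]]
[[t2, t3], t1] = [[-7, 20], [-8, 7]]

[[-7, 20], [-8, 7]]


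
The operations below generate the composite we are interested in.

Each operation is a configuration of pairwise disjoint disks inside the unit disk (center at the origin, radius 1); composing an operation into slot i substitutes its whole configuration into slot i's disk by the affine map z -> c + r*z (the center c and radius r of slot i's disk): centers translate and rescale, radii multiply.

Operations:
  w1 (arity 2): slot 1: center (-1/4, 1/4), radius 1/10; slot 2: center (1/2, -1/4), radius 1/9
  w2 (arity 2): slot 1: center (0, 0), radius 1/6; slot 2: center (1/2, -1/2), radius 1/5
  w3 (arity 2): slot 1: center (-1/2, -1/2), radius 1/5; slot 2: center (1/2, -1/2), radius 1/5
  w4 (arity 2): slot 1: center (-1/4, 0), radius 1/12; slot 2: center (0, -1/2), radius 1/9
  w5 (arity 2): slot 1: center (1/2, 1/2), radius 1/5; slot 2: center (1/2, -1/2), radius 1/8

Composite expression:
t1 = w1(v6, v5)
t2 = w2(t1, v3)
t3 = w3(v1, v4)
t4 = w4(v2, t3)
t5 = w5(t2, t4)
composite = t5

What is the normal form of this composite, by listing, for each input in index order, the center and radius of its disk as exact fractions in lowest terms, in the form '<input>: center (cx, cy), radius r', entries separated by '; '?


v1: center (71/144, -41/72), radius 1/360; v2: center (15/32, -1/2), radius 1/96; v3: center (3/5, 2/5), radius 1/25; v4: center (73/144, -41/72), radius 1/360; v5: center (31/60, 59/120), radius 1/270; v6: center (59/120, 61/120), radius 1/300


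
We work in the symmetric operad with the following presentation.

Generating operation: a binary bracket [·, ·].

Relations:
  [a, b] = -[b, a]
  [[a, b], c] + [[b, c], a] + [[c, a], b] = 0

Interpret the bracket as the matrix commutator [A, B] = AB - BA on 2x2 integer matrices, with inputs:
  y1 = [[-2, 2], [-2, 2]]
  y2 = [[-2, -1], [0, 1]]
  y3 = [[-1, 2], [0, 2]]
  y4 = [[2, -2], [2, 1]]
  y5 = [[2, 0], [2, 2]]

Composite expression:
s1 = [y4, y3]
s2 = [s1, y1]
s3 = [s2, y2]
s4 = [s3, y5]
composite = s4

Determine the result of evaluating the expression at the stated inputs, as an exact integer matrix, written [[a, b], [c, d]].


[[-272, 0], [-32, 272]]

[y4, y3] = [[-4, -4], [-6, 4]]
[[y4, y3], y1] = [[20, -32], [8, -20]]
[[[y4, y3], y1], y2] = [[8, -136], [-24, -8]]
[[[[y4, y3], y1], y2], y5] = [[-272, 0], [-32, 272]]


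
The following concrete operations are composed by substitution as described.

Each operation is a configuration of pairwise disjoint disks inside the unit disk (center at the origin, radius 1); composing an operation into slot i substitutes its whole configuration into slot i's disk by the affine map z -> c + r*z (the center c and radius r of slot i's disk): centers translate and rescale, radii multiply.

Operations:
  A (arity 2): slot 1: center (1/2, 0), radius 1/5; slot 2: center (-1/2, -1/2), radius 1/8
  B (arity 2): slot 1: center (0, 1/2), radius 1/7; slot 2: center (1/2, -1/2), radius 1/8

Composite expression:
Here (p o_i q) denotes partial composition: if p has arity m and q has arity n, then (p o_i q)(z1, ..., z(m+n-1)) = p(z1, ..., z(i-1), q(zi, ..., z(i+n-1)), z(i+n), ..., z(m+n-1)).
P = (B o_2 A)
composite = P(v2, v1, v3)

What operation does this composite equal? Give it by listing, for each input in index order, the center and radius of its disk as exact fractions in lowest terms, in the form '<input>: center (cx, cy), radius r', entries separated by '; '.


v1: center (9/16, -1/2), radius 1/40; v2: center (0, 1/2), radius 1/7; v3: center (7/16, -9/16), radius 1/64

Below B, radii multiply path by path; the v-disk centers shift.
v2: after 1 affine step, its disk has center (0, 1/2), radius 1/7
v1: after 2 affine steps, its disk has center (9/16, -1/2), radius 1/40
v3: after 2 affine steps, its disk has center (7/16, -9/16), radius 1/64


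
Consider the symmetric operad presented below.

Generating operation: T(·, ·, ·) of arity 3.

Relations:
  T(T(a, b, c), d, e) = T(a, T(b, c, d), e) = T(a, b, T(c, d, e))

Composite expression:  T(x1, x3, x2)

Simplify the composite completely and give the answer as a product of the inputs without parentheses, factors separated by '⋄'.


All parenthesizations of T agree; list the x-inputs left to right.
T(x1, x3, x2) reduces to x1 ⋄ x3 ⋄ x2

x1 ⋄ x3 ⋄ x2


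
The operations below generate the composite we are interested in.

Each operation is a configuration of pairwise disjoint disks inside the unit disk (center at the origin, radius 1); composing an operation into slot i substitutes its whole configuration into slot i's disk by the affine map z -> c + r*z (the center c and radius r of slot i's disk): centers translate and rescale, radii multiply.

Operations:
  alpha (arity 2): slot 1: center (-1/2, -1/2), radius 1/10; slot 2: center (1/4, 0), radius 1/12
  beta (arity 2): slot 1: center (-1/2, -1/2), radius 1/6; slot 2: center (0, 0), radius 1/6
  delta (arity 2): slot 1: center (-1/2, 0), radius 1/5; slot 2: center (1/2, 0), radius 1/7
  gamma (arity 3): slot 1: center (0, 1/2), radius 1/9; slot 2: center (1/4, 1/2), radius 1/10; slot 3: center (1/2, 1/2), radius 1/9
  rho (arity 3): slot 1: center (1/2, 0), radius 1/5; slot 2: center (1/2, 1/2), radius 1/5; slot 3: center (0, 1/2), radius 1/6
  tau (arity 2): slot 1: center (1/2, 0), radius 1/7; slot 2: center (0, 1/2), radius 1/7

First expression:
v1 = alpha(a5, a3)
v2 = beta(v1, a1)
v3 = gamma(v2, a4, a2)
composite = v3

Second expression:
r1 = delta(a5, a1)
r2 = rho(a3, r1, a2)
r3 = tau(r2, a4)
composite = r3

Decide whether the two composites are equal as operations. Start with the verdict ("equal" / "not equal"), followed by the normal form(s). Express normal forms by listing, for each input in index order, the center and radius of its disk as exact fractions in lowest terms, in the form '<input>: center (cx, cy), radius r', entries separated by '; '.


not equal — first a1: center (0, 1/2), radius 1/54; a2: center (1/2, 1/2), radius 1/9; a3: center (-11/216, 4/9), radius 1/648; a4: center (1/4, 1/2), radius 1/10; a5: center (-7/108, 47/108), radius 1/540, second a1: center (41/70, 1/14), radius 1/245; a2: center (1/2, 1/14), radius 1/42; a3: center (4/7, 0), radius 1/35; a4: center (0, 1/2), radius 1/7; a5: center (39/70, 1/14), radius 1/175

Reducing the first expression gives a1: center (0, 1/2), radius 1/54; a2: center (1/2, 1/2), radius 1/9; a3: center (-11/216, 4/9), radius 1/648; a4: center (1/4, 1/2), radius 1/10; a5: center (-7/108, 47/108), radius 1/540
Reducing the second expression gives a1: center (41/70, 1/14), radius 1/245; a2: center (1/2, 1/14), radius 1/42; a3: center (4/7, 0), radius 1/35; a4: center (0, 1/2), radius 1/7; a5: center (39/70, 1/14), radius 1/175
Different reductions; not equal.


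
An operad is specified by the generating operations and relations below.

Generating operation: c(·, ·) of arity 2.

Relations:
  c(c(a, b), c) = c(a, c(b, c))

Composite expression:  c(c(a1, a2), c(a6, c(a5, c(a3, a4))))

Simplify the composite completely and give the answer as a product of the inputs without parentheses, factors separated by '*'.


a1 * a2 * a6 * a5 * a3 * a4


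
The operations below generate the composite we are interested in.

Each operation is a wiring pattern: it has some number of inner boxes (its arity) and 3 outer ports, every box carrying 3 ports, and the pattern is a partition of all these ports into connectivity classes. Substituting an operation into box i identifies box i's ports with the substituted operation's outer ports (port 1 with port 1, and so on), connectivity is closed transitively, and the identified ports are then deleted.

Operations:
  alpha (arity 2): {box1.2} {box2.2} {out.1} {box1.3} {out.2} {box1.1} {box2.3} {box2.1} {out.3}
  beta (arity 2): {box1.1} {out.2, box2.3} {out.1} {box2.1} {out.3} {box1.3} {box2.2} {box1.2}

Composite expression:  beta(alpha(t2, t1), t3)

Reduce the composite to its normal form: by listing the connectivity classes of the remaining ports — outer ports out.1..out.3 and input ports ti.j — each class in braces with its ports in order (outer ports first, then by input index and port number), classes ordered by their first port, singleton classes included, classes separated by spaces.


Treat the ports identified at beta as solder joints: merge, then drop.
the subtree at alpha composes to {out.1} {out.2} {out.3} {t1.1} {t1.2} {t1.3} {t2.1} {t2.2} {t2.3} on (t2, t1); out.j = own outer ports
the subtree at beta composes to {out.1} {out.2, t3.3} {out.3} {t1.1} {t1.2} {t1.3} {t2.1} {t2.2} {t2.3} {t3.1} {t3.2} on (t2, t1, t3); out.j = own outer ports

{out.1} {out.2, t3.3} {out.3} {t1.1} {t1.2} {t1.3} {t2.1} {t2.2} {t2.3} {t3.1} {t3.2}


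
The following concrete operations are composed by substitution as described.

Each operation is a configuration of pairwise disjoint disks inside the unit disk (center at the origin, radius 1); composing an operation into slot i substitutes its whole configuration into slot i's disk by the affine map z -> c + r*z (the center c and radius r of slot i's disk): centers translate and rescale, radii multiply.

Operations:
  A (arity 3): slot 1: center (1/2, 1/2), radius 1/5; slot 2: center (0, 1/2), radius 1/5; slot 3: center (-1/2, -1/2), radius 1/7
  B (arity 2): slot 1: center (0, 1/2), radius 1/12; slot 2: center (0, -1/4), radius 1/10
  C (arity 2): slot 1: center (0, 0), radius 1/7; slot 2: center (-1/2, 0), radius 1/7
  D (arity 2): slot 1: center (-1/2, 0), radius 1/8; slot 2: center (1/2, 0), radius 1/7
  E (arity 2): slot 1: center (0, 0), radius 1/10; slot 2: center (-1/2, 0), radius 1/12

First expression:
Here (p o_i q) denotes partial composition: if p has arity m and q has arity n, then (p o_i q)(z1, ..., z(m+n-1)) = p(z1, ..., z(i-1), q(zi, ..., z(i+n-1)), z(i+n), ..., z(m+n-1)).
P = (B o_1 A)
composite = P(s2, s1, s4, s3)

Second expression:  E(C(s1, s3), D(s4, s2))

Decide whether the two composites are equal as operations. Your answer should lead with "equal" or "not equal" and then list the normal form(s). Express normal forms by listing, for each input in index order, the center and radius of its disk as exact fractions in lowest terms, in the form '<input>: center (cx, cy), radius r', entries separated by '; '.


The first composite normalizes to s1: center (0, 13/24), radius 1/60; s2: center (1/24, 13/24), radius 1/60; s3: center (0, -1/4), radius 1/10; s4: center (-1/24, 11/24), radius 1/84
The second composite normalizes to s1: center (0, 0), radius 1/70; s2: center (-11/24, 0), radius 1/84; s3: center (-1/20, 0), radius 1/70; s4: center (-13/24, 0), radius 1/96
Different reductions; not equal.

not equal; the first gives s1: center (0, 13/24), radius 1/60; s2: center (1/24, 13/24), radius 1/60; s3: center (0, -1/4), radius 1/10; s4: center (-1/24, 11/24), radius 1/84 and the second s1: center (0, 0), radius 1/70; s2: center (-11/24, 0), radius 1/84; s3: center (-1/20, 0), radius 1/70; s4: center (-13/24, 0), radius 1/96


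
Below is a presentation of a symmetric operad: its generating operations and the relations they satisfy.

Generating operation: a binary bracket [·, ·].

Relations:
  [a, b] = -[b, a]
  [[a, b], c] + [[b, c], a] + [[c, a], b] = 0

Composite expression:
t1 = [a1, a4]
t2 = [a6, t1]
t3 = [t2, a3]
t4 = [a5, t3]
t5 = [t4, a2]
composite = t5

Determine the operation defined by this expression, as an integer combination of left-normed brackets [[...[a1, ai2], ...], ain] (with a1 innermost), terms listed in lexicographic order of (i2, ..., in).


A multilinear Lie element is pinned by a1-initial words (a1 innermost).
Composite bracket: [[a5, [[a6, [a1, a4]], a3]], a2]
Expanding via [a, b] = ab - ba: 32 signed words (2^5 = 32).
Keep just the words that open with a1:
  from a1a4a6a3a5a2, sign +1: term +[[[[[a1, a4], a6], a3], a5], a2]

[[[[[a1, a4], a6], a3], a5], a2]


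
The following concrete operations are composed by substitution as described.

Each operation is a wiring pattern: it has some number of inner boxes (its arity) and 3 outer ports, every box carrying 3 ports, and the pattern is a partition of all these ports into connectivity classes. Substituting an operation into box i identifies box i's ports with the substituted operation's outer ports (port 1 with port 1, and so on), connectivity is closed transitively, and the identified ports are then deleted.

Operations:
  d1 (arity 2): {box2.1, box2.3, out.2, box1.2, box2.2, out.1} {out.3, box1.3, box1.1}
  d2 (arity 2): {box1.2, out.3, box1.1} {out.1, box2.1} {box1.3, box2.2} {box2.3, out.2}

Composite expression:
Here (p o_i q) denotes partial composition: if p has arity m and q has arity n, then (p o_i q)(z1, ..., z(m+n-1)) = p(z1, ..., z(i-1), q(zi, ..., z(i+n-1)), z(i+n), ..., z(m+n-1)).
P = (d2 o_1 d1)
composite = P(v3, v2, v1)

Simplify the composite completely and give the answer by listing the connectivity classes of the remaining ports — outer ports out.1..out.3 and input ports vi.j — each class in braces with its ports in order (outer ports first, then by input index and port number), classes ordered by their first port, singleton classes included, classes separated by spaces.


{out.1, v1.1} {out.2, v1.3} {out.3, v2.1, v2.2, v2.3, v3.2} {v1.2, v3.1, v3.3}

Substituting into d2 glues patterns; closure does the rest.
through d1, on inputs (v3, v2): {out.1, out.2, v2.1, v2.2, v2.3, v3.2} {out.3, v3.1, v3.3} (out.j = stage outer ports)
through d2, on inputs (v3, v2, v1): {out.1, v1.1} {out.2, v1.3} {out.3, v2.1, v2.2, v2.3, v3.2} {v1.2, v3.1, v3.3} (out.j = stage outer ports)


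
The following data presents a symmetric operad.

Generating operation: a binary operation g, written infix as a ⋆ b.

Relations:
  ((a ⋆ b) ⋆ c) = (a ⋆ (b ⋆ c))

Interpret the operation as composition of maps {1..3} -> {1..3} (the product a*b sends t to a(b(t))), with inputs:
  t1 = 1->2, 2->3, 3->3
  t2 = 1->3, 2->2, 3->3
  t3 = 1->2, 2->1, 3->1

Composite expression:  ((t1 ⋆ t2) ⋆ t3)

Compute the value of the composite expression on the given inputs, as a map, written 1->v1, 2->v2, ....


(t1 ⋆ t2) = 1->3, 2->3, 3->3
((t1 ⋆ t2) ⋆ t3) = 1->3, 2->3, 3->3

1->3, 2->3, 3->3


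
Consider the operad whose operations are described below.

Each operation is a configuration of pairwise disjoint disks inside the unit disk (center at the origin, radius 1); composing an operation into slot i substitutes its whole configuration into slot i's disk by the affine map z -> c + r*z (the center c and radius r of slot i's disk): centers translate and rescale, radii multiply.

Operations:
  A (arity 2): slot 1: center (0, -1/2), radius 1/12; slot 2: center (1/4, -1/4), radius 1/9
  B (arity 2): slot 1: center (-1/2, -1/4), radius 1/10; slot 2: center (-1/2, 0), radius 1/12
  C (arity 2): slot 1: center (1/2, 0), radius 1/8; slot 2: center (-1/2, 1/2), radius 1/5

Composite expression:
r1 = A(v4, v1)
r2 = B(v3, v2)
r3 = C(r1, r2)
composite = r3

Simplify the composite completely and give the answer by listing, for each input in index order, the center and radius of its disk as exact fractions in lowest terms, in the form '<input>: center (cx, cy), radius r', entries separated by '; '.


v1: center (17/32, -1/32), radius 1/72; v2: center (-3/5, 1/2), radius 1/60; v3: center (-3/5, 9/20), radius 1/50; v4: center (1/2, -1/16), radius 1/96

Each v-disk chains the slot maps above it in C; radii multiply.
v4 passes through 2 substitutions, ending at center (1/2, -1/16), radius 1/96
v1 passes through 2 substitutions, ending at center (17/32, -1/32), radius 1/72
v3 passes through 2 substitutions, ending at center (-3/5, 9/20), radius 1/50
v2 passes through 2 substitutions, ending at center (-3/5, 1/2), radius 1/60
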